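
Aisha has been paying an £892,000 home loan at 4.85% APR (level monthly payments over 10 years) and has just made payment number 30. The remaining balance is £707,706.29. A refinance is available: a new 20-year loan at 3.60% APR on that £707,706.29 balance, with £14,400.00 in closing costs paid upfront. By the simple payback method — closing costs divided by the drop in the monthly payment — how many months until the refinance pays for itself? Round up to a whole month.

Current payment = 892,000 × 4.85%/12 / (1 − (1+0.0040417)^−120) = £9,395.78.
Refinanced payment = 707,706.29 × 0.0030000 / (1 − (1+0.0030000)^−240) = £4,140.87.
Monthly savings = £9,395.78 − £4,140.87 = £5,254.91.
Break-even = £14,400.00 / £5,254.91 = 2.74 → 3 months.

3 months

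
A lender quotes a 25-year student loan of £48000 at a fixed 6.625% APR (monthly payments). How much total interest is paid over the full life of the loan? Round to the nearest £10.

Monthly rate = 6.625%/12 = 0.0055208; payment = 48,000 × 0.0055208 / (1 − (1+0.0055208)^−300) = £327.86.
Total paid = 300 × £327.86 = £98,358.00; interest = £98,358.00 − £48,000 = £50,358.00.

£50,360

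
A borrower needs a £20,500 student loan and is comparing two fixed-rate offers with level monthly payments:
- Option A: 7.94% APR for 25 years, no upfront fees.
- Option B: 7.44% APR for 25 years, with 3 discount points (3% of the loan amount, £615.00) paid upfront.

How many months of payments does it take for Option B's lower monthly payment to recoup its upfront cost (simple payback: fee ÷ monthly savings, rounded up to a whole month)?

Option A: monthly rate = 7.94%/12 = 0.0066167; payment = 20,500 × 0.0066167 / (1 − (1+0.0066167)^−300) = £157.41.
Option B: at 7.44% the monthly rate is 0.0062000, so the payment is 20,500 × 0.0062000 / (1 − 1.0062000^−300) = £150.69.
Monthly savings = £157.41 − £150.69 = £6.72.
Break-even = £615.00 / £6.72 = 91.52 → 92 months.

92 months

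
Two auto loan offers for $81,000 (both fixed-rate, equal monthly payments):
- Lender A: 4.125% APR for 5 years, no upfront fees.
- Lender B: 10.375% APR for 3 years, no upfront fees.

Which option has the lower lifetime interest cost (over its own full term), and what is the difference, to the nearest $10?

Lender A: at 4.125% the monthly rate is 0.0034375, so the payment is 81,000 × 0.0034375 / (1 − 1.0034375^−60) = $1,496.31.
Total interest on Lender A = 60 × $1,496.31 − $81,000 = $8,778.60.
Lender B: monthly rate = 10.375%/12 = 0.0086458; payment = 81,000 × 0.0086458 / (1 − (1+0.0086458)^−36) = $2,627.93.
Total interest on Lender B = 36 × $2,627.93 − $81,000 = $13,605.48.
Lender A is lower by $4,826.88.

Lender A by $4,830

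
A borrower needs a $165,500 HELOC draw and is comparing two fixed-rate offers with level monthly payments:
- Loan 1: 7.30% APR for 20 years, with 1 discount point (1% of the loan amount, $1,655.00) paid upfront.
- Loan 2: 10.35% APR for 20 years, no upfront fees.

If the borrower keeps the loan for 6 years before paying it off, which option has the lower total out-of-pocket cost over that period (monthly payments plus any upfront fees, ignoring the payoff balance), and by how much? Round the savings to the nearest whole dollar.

Loan 1: monthly rate = 7.3%/12 = 0.0060833; payment = 165,500 × 0.0060833 / (1 − (1+0.0060833)^−240) = $1,313.09.
Loan 2: at 10.35% the monthly rate is 0.0086250, so the payment is 165,500 × 0.0086250 / (1 − 1.0086250^−240) = $1,635.68.
Over 72 months: Loan 1 costs 72 × $1,313.09 + $1,655.00 = $96,197.48; Loan 2 costs 72 × $1,635.68 = $117,768.96.
Loan 1 is cheaper by $117,768.96 − $96,197.48 = $21,571.48.

Loan 1 by $21,571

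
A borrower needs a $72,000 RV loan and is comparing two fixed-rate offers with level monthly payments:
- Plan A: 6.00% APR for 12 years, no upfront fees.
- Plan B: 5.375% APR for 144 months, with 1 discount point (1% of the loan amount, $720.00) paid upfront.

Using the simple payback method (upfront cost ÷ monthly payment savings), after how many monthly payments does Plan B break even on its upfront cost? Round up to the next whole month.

32 months

Plan A: at 6.00% the monthly rate is 0.0050000, so the payment is 72,000 × 0.0050000 / (1 − 1.0050000^−144) = $702.61.
Plan B: at 5.375% the monthly rate is 0.0044792, so the payment is 72,000 × 0.0044792 / (1 − 1.0044792^−144) = $679.55.
Monthly savings = $702.61 − $679.55 = $23.06.
Break-even = $720.00 / $23.06 = 31.22 → 32 months.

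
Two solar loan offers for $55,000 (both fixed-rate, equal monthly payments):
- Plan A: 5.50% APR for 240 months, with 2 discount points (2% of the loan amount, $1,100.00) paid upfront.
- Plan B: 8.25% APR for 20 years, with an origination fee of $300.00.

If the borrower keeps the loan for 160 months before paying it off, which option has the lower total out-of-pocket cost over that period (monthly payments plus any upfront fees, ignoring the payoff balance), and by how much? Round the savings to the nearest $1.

Plan A by $13,648

Plan A: monthly rate = 5.5%/12 = 0.0045833; payment = 55,000 × 0.0045833 / (1 − (1+0.0045833)^−240) = $378.34.
Plan B: at 8.25% the monthly rate is 0.0068750, so the payment is 55,000 × 0.0068750 / (1 − 1.0068750^−240) = $468.64.
Over 160 months: Plan A costs 160 × $378.34 + $1,100.00 = $61,634.40; Plan B costs 160 × $468.64 + $300.00 = $75,282.40.
Plan A is cheaper by $75,282.40 − $61,634.40 = $13,648.00.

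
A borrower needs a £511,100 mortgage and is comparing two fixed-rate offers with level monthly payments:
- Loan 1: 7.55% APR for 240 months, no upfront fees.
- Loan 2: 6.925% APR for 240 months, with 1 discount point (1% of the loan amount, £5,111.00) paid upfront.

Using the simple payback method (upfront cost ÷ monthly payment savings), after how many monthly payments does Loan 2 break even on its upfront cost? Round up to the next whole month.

27 months

Loan 1: at 7.55% the monthly rate is 0.0062917, so the payment is 511,100 × 0.0062917 / (1 − 1.0062917^−240) = £4,133.03.
Loan 2: at 6.925% the monthly rate is 0.0057708, so the payment is 511,100 × 0.0057708 / (1 − 1.0057708^−240) = £3,939.58.
Monthly savings = £4,133.03 − £3,939.58 = £193.45.
Break-even = £5,111.00 / £193.45 = 26.42 → 27 months.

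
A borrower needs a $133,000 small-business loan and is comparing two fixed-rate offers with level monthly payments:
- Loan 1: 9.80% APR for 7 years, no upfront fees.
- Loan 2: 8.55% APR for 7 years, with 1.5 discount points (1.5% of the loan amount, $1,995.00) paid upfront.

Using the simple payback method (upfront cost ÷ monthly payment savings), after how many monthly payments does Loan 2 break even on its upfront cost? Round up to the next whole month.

24 months

Loan 1: at 9.80% the monthly rate is 0.0081667, so the payment is 133,000 × 0.0081667 / (1 − 1.0081667^−84) = $2,194.24.
Loan 2: at 8.55% the monthly rate is 0.0071250, so the payment is 133,000 × 0.0071250 / (1 − 1.0071250^−84) = $2,109.60.
Monthly savings = $2,194.24 − $2,109.60 = $84.64.
Break-even = $1,995.00 / $84.64 = 23.57 → 24 months.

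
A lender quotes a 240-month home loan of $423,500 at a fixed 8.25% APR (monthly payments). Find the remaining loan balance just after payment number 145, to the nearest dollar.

$251,109

With monthly rate i = 8.25%/12 = 0.0068750, the balance after k of n payments is P · [(1+i)^n − (1+i)^k] / [(1+i)^n − 1].
(1+0.0068750)^240 = 5.17766399 and (1+0.0068750)^145 = 2.70057272, so the balance is 423,500 × (5.17766399 − 2.70057272) / (5.17766399 − 1) = $251,108.79.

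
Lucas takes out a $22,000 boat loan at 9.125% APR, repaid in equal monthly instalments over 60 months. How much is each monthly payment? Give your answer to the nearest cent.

At 9.125% the monthly rate is 0.0076042, so the payment is 22,000 × 0.0076042 / (1 − 1.0076042^−60) = $458.02.

$458.02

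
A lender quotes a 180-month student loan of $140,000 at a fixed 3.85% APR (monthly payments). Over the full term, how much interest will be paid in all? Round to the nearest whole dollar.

At 3.85% the monthly rate is 0.0032083, so the payment is 140,000 × 0.0032083 / (1 − 1.0032083^−180) = $1,025.07.
Total paid = 180 × $1,025.07 = $184,512.60; interest = $184,512.60 − $140,000 = $44,512.60.

$44,513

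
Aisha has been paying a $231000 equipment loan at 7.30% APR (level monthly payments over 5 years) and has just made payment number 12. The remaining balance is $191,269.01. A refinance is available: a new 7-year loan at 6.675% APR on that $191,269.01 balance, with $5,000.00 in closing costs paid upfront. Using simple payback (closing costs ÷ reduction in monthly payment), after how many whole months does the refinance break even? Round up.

3 months

Current payment = 231,000 × 7.3%/12 / (1 − (1+0.0060833)^−60) = $4,606.84.
Refinanced payment = 191,269.01 × 0.0055625 / (1 − (1+0.0055625)^−84) = $2,856.47.
Monthly savings = $4,606.84 − $2,856.47 = $1,750.37.
Break-even = $5,000.00 / $1,750.37 = 2.86 → 3 months.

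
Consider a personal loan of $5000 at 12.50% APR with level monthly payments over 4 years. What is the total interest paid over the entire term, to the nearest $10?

$1,380

Monthly rate = 12.5%/12 = 0.0104167; payment = 5,000 × 0.0104167 / (1 − (1+0.0104167)^−48) = $132.90.
Total paid = 48 × $132.90 = $6,379.20; interest = $6,379.20 − $5,000 = $1,379.20.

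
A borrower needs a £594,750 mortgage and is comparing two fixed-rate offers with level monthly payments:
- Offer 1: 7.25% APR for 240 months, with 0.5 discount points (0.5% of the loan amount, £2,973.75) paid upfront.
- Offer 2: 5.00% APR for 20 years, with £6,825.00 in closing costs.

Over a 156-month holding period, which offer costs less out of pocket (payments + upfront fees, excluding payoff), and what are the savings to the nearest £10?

Offer 2 by £117,150

Offer 1: at 7.25% the monthly rate is 0.0060417, so the payment is 594,750 × 0.0060417 / (1 − 1.0060417^−240) = £4,700.76.
Offer 2: monthly rate = 5%/12 = 0.0041667; payment = 594,750 × 0.0041667 / (1 − (1+0.0041667)^−240) = £3,925.09.
Over 156 months: Offer 1 costs 156 × £4,700.76 + £2,973.75 = £736,292.31; Offer 2 costs 156 × £3,925.09 + £6,825.00 = £619,139.04.
Offer 2 is cheaper by £736,292.31 − £619,139.04 = £117,153.27.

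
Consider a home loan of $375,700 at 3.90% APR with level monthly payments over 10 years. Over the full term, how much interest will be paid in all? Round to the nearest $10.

$78,610

Monthly rate = 3.9%/12 = 0.0032500; payment = 375,700 × 0.0032500 / (1 − (1+0.0032500)^−120) = $3,785.95.
Total paid = 120 × $3,785.95 = $454,314.00; interest = $454,314.00 − $375,700 = $78,614.00.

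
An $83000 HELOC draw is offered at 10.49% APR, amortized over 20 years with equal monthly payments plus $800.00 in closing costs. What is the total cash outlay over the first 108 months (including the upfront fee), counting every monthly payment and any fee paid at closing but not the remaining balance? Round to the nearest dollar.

$90,235

Monthly rate = 10.49%/12 = 0.0087417; payment = 83,000 × 0.0087417 / (1 − (1+0.0087417)^−240) = $828.10.
Total outlay = 108 × $828.10 + $800.00 = $90,234.80.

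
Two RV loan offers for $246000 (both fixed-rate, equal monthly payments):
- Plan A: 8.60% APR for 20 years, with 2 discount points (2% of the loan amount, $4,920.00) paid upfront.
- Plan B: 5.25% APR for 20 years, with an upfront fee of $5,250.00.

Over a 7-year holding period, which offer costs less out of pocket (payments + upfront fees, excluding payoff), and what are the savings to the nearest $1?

Plan A: monthly rate = 8.6%/12 = 0.0071667; payment = 246,000 × 0.0071667 / (1 − (1+0.0071667)^−240) = $2,150.44.
Plan B: monthly rate = 5.25%/12 = 0.0043750; payment = 246,000 × 0.0043750 / (1 − (1+0.0043750)^−240) = $1,657.66.
Over 84 months: Plan A costs 84 × $2,150.44 + $4,920.00 = $185,556.96; Plan B costs 84 × $1,657.66 + $5,250.00 = $144,493.44.
Plan B is cheaper by $185,556.96 − $144,493.44 = $41,063.52.

Plan B by $41,064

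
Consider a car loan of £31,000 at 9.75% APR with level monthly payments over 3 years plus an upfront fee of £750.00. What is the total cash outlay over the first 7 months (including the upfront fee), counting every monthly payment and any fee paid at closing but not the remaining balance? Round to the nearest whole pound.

£7,727

At 9.75% the monthly rate is 0.0081250, so the payment is 31,000 × 0.0081250 / (1 − 1.0081250^−36) = £996.65.
Total outlay = 7 × £996.65 + £750.00 = £7,726.55.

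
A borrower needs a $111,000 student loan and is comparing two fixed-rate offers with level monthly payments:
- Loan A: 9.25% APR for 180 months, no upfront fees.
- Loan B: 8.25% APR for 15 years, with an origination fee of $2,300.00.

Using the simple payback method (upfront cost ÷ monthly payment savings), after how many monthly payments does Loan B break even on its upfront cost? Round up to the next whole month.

36 months

Loan A: at 9.25% the monthly rate is 0.0077083, so the payment is 111,000 × 0.0077083 / (1 − 1.0077083^−180) = $1,142.40.
Loan B: at 8.25% the monthly rate is 0.0068750, so the payment is 111,000 × 0.0068750 / (1 − 1.0068750^−180) = $1,076.86.
Monthly savings = $1,142.40 − $1,076.86 = $65.54.
Break-even = $2,300.00 / $65.54 = 35.09 → 36 months.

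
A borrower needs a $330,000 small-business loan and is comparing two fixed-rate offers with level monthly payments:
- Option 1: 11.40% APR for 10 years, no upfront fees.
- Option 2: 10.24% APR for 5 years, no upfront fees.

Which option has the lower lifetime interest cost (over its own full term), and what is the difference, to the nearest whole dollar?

Option 1: at 11.40% the monthly rate is 0.0095000, so the payment is 330,000 × 0.0095000 / (1 − 1.0095000^−120) = $4,620.79.
Total interest on Option 1 = 120 × $4,620.79 − $330,000 = $224,494.80.
Option 2: at 10.24% the monthly rate is 0.0085333, so the payment is 330,000 × 0.0085333 / (1 − 1.0085333^−60) = $7,050.56.
Total interest on Option 2 = 60 × $7,050.56 − $330,000 = $93,033.60.
Option 2 is lower by $131,461.20.

Option 2 by $131,461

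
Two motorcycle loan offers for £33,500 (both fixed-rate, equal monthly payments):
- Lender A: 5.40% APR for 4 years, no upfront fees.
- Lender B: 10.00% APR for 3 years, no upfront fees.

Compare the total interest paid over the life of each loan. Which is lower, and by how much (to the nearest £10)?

Lender A by £1,590

Lender A: at 5.40% the monthly rate is 0.0045000, so the payment is 33,500 × 0.0045000 / (1 − 1.0045000^−48) = £777.57.
Total interest on Lender A = 48 × £777.57 − £33,500 = £3,823.36.
Lender B: at 10.00% the monthly rate is 0.0083333, so the payment is 33,500 × 0.0083333 / (1 − 1.0083333^−36) = £1,080.95.
Total interest on Lender B = 36 × £1,080.95 − £33,500 = £5,414.20.
Lender A is lower by £1,590.84.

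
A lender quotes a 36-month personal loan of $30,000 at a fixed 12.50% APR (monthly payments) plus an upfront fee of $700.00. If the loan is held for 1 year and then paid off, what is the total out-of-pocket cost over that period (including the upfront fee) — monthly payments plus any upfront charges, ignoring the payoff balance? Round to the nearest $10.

$12,740

At 12.50% the monthly rate is 0.0104167, so the payment is 30,000 × 0.0104167 / (1 − 1.0104167^−36) = $1,003.61.
Total outlay = 12 × $1,003.61 + $700.00 = $12,743.32.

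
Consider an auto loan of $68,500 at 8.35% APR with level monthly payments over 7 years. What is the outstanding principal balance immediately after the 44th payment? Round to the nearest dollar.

With monthly rate i = 8.35%/12 = 0.0069583, the balance after k of n payments is P · [(1+i)^n − (1+i)^k] / [(1+i)^n − 1].
(1+0.0069583)^84 = 1.79046580 and (1+0.0069583)^44 = 1.35676933, so the balance is 68,500 × (1.79046580 − 1.35676933) / (1.79046580 − 1) = $37,583.17.

$37,583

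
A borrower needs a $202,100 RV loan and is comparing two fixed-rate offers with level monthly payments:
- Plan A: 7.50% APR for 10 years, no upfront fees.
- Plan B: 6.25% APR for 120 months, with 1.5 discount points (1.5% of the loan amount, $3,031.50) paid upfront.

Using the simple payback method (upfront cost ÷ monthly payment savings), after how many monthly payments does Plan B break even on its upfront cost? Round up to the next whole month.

24 months

Plan A: monthly rate = 7.5%/12 = 0.0062500; payment = 202,100 × 0.0062500 / (1 − (1+0.0062500)^−120) = $2,398.96.
Plan B: monthly rate = 6.25%/12 = 0.0052083; payment = 202,100 × 0.0052083 / (1 − (1+0.0052083)^−120) = $2,269.18.
Monthly savings = $2,398.96 − $2,269.18 = $129.78.
Break-even = $3,031.50 / $129.78 = 23.36 → 24 months.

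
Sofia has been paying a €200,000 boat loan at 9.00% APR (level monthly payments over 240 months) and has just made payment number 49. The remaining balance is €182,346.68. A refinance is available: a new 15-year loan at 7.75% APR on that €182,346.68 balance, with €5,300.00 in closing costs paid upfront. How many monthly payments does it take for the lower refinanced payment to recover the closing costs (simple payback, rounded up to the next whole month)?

Current payment = 200,000 × 9%/12 / (1 − (1+0.0075000)^−240) = €1,799.45.
Refinanced payment = 182,346.68 × 0.0064583 / (1 − (1+0.0064583)^−180) = €1,716.39.
Monthly savings = €1,799.45 − €1,716.39 = €83.06.
Break-even = €5,300.00 / €83.06 = 63.81 → 64 months.

64 months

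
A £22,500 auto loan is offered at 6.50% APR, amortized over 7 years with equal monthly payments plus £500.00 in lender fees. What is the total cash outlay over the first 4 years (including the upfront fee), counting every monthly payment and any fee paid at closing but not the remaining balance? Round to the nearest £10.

£16,540

At 6.50% the monthly rate is 0.0054167, so the payment is 22,500 × 0.0054167 / (1 − 1.0054167^−84) = £334.11.
Total outlay = 48 × £334.11 + £500.00 = £16,537.28.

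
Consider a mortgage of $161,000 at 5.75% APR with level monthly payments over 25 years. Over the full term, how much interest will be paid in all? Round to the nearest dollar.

At 5.75% the monthly rate is 0.0047917, so the payment is 161,000 × 0.0047917 / (1 − 1.0047917^−300) = $1,012.86.
Total paid = 300 × $1,012.86 = $303,858.00; interest = $303,858.00 − $161,000 = $142,858.00.

$142,858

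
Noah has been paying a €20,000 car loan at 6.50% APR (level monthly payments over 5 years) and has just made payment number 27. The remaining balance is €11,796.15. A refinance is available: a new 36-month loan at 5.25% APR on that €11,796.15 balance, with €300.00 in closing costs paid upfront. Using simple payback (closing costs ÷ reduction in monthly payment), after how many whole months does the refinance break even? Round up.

Current payment = 20,000 × 6.5%/12 / (1 − (1+0.0054167)^−60) = €391.32.
Refinanced payment = 11,796.15 × 0.0043750 / (1 − (1+0.0043750)^−36) = €354.87.
Monthly savings = €391.32 − €354.87 = €36.45.
Break-even = €300.00 / €36.45 = 8.23 → 9 months.

9 months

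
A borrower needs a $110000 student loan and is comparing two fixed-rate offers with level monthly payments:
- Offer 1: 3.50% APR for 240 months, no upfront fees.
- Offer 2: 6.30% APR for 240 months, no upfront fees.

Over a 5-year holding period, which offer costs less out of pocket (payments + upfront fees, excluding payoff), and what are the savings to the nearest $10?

Offer 1 by $10,160

Offer 1: at 3.50% the monthly rate is 0.0029167, so the payment is 110,000 × 0.0029167 / (1 − 1.0029167^−240) = $637.96.
Offer 2: at 6.30% the monthly rate is 0.0052500, so the payment is 110,000 × 0.0052500 / (1 − 1.0052500^−240) = $807.23.
Over 60 months: Offer 1 costs 60 × $637.96 = $38,277.60; Offer 2 costs 60 × $807.23 = $48,433.80.
Offer 1 is cheaper by $48,433.80 − $38,277.60 = $10,156.20.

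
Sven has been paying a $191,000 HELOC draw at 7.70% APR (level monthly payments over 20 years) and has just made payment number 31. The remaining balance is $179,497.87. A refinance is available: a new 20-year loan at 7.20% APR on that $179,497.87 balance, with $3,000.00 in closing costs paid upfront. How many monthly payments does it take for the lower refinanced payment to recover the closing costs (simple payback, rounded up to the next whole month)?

21 months

Current payment = 191,000 × 7.7%/12 / (1 − (1+0.0064167)^−240) = $1,562.13.
Refinanced payment = 179,497.87 × 0.0060000 / (1 − (1+0.0060000)^−240) = $1,413.28.
Monthly savings = $1,562.13 − $1,413.28 = $148.85.
Break-even = $3,000.00 / $148.85 = 20.15 → 21 months.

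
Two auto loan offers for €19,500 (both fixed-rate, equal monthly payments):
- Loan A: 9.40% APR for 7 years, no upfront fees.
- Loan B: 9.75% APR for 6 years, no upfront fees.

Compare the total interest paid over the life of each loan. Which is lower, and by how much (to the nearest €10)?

Loan A: at 9.40% the monthly rate is 0.0078333, so the payment is 19,500 × 0.0078333 / (1 − 1.0078333^−84) = €317.71.
Total interest on Loan A = 84 × €317.71 − €19,500 = €7,187.64.
Loan B: monthly rate = 9.75%/12 = 0.0081250; payment = 19,500 × 0.0081250 / (1 − (1+0.0081250)^−72) = €358.80.
Total interest on Loan B = 72 × €358.80 − €19,500 = €6,333.60.
Loan B is lower by €854.04.

Loan B by €850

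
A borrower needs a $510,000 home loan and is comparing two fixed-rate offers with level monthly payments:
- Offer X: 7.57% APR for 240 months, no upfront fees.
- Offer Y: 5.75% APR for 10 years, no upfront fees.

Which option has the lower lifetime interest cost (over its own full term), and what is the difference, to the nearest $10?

Offer X: monthly rate = 7.57%/12 = 0.0063083; payment = 510,000 × 0.0063083 / (1 − (1+0.0063083)^−240) = $4,130.38.
Total interest on Offer X = 240 × $4,130.38 − $510,000 = $481,291.20.
Offer Y: monthly rate = 5.75%/12 = 0.0047917; payment = 510,000 × 0.0047917 / (1 − (1+0.0047917)^−120) = $5,598.23.
Total interest on Offer Y = 120 × $5,598.23 − $510,000 = $161,787.60.
Offer Y is lower by $319,503.60.

Offer Y by $319,500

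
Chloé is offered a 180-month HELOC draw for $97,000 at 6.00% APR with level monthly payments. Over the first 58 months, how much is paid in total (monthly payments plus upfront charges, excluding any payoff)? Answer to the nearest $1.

$47,475

Monthly rate = 6%/12 = 0.0050000; payment = 97,000 × 0.0050000 / (1 − (1+0.0050000)^−180) = $818.54.
Total outlay = 58 × $818.54 = $47,475.32.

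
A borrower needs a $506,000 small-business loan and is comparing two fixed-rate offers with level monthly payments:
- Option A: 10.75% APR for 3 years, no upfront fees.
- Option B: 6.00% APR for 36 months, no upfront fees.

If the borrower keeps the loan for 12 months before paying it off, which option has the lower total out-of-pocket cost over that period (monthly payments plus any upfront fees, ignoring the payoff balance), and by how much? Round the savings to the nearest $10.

Option B by $13,350

Option A: at 10.75% the monthly rate is 0.0089583, so the payment is 506,000 × 0.0089583 / (1 − 1.0089583^−36) = $16,505.95.
Option B: monthly rate = 6%/12 = 0.0050000; payment = 506,000 × 0.0050000 / (1 − (1+0.0050000)^−36) = $15,393.50.
Over 12 months: Option A costs 12 × $16,505.95 = $198,071.40; Option B costs 12 × $15,393.50 = $184,722.00.
Option B is cheaper by $198,071.40 − $184,722.00 = $13,349.40.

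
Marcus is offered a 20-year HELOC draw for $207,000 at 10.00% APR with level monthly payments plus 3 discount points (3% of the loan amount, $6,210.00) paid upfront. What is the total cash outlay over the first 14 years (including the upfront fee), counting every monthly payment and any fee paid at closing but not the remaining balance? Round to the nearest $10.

$341,810

At 10.00% the monthly rate is 0.0083333, so the payment is 207,000 × 0.0083333 / (1 − 1.0083333^−240) = $1,997.59.
Total outlay = 168 × $1,997.59 + $6,210.00 = $341,805.12.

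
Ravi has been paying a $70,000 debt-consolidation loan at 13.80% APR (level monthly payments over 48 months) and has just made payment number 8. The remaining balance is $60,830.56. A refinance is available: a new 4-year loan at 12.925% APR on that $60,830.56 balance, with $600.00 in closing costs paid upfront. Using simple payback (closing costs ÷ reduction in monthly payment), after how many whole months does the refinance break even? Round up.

Current payment = 70,000 × 13.8%/12 / (1 − (1+0.0115000)^−48) = $1,905.84.
Refinanced payment = 60,830.56 × 0.0107708 / (1 − (1+0.0107708)^−48) = $1,629.67.
Monthly savings = $1,905.84 − $1,629.67 = $276.17.
Break-even = $600.00 / $276.17 = 2.17 → 3 months.

3 months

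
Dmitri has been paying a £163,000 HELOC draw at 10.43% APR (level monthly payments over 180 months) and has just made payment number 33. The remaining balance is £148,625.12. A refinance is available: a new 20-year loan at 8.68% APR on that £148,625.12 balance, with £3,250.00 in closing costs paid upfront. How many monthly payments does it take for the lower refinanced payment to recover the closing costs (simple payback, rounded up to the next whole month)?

7 months

Current payment = 163,000 × 10.43%/12 / (1 − (1+0.0086917)^−180) = £1,794.73.
Refinanced payment = 148,625.12 × 0.0072333 / (1 − (1+0.0072333)^−240) = £1,306.79.
Monthly savings = £1,794.73 − £1,306.79 = £487.94.
Break-even = £3,250.00 / £487.94 = 6.66 → 7 months.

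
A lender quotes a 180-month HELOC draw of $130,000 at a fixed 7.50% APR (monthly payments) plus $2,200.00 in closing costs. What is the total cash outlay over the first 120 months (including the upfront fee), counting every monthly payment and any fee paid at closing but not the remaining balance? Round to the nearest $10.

$146,810

At 7.50% the monthly rate is 0.0062500, so the payment is 130,000 × 0.0062500 / (1 − 1.0062500^−180) = $1,205.12.
Total outlay = 120 × $1,205.12 + $2,200.00 = $146,814.40.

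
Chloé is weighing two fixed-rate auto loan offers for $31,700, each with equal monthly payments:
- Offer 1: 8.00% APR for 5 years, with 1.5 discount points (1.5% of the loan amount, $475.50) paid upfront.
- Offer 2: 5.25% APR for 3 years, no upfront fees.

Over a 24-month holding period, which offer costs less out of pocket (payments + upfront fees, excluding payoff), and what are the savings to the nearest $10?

Offer 1: at 8.00% the monthly rate is 0.0066667, so the payment is 31,700 × 0.0066667 / (1 − 1.0066667^−60) = $642.76.
Offer 2: at 5.25% the monthly rate is 0.0043750, so the payment is 31,700 × 0.0043750 / (1 − 1.0043750^−36) = $953.64.
Over 24 months: Offer 1 costs 24 × $642.76 + $475.50 = $15,901.74; Offer 2 costs 24 × $953.64 = $22,887.36.
Offer 1 is cheaper by $22,887.36 − $15,901.74 = $6,985.62.

Offer 1 by $6,990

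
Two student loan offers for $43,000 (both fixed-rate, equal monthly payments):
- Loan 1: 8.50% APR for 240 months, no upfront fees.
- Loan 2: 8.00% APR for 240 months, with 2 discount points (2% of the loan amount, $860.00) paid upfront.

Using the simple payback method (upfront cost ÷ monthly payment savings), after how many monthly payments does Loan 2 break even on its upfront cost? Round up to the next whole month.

64 months

Loan 1: monthly rate = 8.5%/12 = 0.0070833; payment = 43,000 × 0.0070833 / (1 − (1+0.0070833)^−240) = $373.16.
Loan 2: monthly rate = 8%/12 = 0.0066667; payment = 43,000 × 0.0066667 / (1 − (1+0.0066667)^−240) = $359.67.
Monthly savings = $373.16 − $359.67 = $13.49.
Break-even = $860.00 / $13.49 = 63.75 → 64 months.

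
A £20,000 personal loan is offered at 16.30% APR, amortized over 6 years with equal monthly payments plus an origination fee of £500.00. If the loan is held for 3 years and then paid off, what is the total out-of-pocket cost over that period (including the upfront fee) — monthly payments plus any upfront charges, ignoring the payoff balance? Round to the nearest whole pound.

Monthly rate = 16.3%/12 = 0.0135833; payment = 20,000 × 0.0135833 / (1 − (1+0.0135833)^−72) = £437.15.
Total outlay = 36 × £437.15 + £500.00 = £16,237.40.

£16,237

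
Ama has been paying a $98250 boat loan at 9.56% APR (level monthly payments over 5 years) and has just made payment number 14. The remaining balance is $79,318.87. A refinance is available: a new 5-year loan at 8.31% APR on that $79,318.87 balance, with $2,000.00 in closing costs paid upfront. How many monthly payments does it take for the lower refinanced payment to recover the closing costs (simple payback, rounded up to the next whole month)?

5 months

Current payment = 98,250 × 9.56%/12 / (1 − (1+0.0079667)^−60) = $2,066.31.
Refinanced payment = 79,318.87 × 0.0069250 / (1 − (1+0.0069250)^−60) = $1,620.09.
Monthly savings = $2,066.31 − $1,620.09 = $446.22.
Break-even = $2,000.00 / $446.22 = 4.48 → 5 months.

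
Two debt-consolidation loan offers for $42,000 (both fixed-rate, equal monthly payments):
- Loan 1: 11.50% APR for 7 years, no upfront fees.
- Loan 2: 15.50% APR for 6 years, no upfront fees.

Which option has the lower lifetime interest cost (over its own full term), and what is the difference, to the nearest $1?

Loan 1: at 11.50% the monthly rate is 0.0095833, so the payment is 42,000 × 0.0095833 / (1 − 1.0095833^−84) = $730.23.
Total interest on Loan 1 = 84 × $730.23 − $42,000 = $19,339.32.
Loan 2: monthly rate = 15.5%/12 = 0.0129167; payment = 42,000 × 0.0129167 / (1 − (1+0.0129167)^−72) = $899.53.
Total interest on Loan 2 = 72 × $899.53 − $42,000 = $22,766.16.
Loan 1 is lower by $3,426.84.

Loan 1 by $3,427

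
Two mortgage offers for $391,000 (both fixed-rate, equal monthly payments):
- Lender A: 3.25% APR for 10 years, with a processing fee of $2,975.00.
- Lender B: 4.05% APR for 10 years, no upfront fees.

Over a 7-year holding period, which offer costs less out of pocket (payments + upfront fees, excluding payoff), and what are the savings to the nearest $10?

Lender A by $9,390

Lender A: at 3.25% the monthly rate is 0.0027083, so the payment is 391,000 × 0.0027083 / (1 − 1.0027083^−120) = $3,820.81.
Lender B: monthly rate = 4.05%/12 = 0.0033750; payment = 391,000 × 0.0033750 / (1 − (1+0.0033750)^−120) = $3,967.98.
Over 84 months: Lender A costs 84 × $3,820.81 + $2,975.00 = $323,923.04; Lender B costs 84 × $3,967.98 = $333,310.32.
Lender A is cheaper by $333,310.32 − $323,923.04 = $9,387.28.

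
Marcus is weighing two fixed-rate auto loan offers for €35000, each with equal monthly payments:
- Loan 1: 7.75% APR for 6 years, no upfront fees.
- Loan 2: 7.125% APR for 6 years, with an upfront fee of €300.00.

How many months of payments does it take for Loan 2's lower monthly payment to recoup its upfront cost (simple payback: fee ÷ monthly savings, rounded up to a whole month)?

Loan 1: at 7.75% the monthly rate is 0.0064583, so the payment is 35,000 × 0.0064583 / (1 − 1.0064583^−72) = €609.40.
Loan 2: monthly rate = 7.125%/12 = 0.0059375; payment = 35,000 × 0.0059375 / (1 − (1+0.0059375)^−72) = €598.82.
Monthly savings = €609.40 − €598.82 = €10.58.
Break-even = €300.00 / €10.58 = 28.36 → 29 months.

29 months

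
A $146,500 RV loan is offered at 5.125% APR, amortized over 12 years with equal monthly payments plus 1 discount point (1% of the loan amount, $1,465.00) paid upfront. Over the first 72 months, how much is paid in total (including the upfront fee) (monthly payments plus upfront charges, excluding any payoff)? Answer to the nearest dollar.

At 5.125% the monthly rate is 0.0042708, so the payment is 146,500 × 0.0042708 / (1 − 1.0042708^−144) = $1,364.17.
Total outlay = 72 × $1,364.17 + $1,465.00 = $99,685.24.

$99,685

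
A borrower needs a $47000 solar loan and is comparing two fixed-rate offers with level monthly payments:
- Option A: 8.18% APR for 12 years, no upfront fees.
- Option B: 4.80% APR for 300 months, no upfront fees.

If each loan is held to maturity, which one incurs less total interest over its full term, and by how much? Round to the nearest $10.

Option A by $6,860

Option A: monthly rate = 8.18%/12 = 0.0068167; payment = 47,000 × 0.0068167 / (1 − (1+0.0068167)^−144) = $513.40.
Total interest on Option A = 144 × $513.40 − $47,000 = $26,929.60.
Option B: monthly rate = 4.8%/12 = 0.0040000; payment = 47,000 × 0.0040000 / (1 − (1+0.0040000)^−300) = $269.31.
Total interest on Option B = 300 × $269.31 − $47,000 = $33,793.00.
Option A is lower by $6,863.40.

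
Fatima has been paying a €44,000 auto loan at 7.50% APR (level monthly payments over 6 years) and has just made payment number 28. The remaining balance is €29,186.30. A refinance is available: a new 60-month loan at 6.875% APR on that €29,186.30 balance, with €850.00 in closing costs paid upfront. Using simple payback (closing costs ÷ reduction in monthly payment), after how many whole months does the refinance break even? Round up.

Current payment = 44,000 × 7.5%/12 / (1 − (1+0.0062500)^−72) = €760.76.
Refinanced payment = 29,186.30 × 0.0057292 / (1 − (1+0.0057292)^−60) = €576.20.
Monthly savings = €760.76 − €576.20 = €184.56.
Break-even = €850.00 / €184.56 = 4.61 → 5 months.

5 months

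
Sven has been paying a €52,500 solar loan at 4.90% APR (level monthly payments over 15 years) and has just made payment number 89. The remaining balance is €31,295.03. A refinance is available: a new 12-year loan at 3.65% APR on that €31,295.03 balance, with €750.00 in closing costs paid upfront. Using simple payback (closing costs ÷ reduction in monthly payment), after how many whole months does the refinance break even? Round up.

6 months

Current payment = 52,500 × 4.9%/12 / (1 − (1+0.0040833)^−180) = €412.44.
Refinanced payment = 31,295.03 × 0.0030417 / (1 − (1+0.0030417)^−144) = €268.71.
Monthly savings = €412.44 − €268.71 = €143.73.
Break-even = €750.00 / €143.73 = 5.22 → 6 months.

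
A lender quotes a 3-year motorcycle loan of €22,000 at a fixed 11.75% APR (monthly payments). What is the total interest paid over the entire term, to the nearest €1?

At 11.75% the monthly rate is 0.0097917, so the payment is 22,000 × 0.0097917 / (1 − 1.0097917^−36) = €728.09.
Total paid = 36 × €728.09 = €26,211.24; interest = €26,211.24 − €22,000 = €4,211.24.

€4,211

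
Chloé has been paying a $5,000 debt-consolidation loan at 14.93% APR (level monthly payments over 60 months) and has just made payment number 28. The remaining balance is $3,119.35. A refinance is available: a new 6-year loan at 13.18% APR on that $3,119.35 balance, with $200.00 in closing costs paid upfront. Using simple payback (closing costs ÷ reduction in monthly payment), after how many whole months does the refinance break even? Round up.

4 months

Current payment = 5,000 × 14.93%/12 / (1 − (1+0.0124417)^−60) = $118.77.
Refinanced payment = 3,119.35 × 0.0109833 / (1 − (1+0.0109833)^−72) = $62.91.
Monthly savings = $118.77 − $62.91 = $55.86.
Break-even = $200.00 / $55.86 = 3.58 → 4 months.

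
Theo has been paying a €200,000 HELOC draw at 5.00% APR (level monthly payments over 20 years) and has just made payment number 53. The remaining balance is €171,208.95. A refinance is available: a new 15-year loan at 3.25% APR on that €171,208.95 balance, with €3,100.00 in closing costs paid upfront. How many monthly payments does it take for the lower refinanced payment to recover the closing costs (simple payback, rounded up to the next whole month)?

27 months

Current payment = 200,000 × 5%/12 / (1 − (1+0.0041667)^−240) = €1,319.91.
Refinanced payment = 171,208.95 × 0.0027083 / (1 − (1+0.0027083)^−180) = €1,203.03.
Monthly savings = €1,319.91 − €1,203.03 = €116.88.
Break-even = €3,100.00 / €116.88 = 26.52 → 27 months.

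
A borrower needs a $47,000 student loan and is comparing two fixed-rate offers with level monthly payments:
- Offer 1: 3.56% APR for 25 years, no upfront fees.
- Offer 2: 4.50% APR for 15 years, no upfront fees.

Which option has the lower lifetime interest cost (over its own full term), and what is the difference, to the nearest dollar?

Offer 2 by $6,324

Offer 1: at 3.56% the monthly rate is 0.0029667, so the payment is 47,000 × 0.0029667 / (1 − 1.0029667^−300) = $236.81.
Total interest on Offer 1 = 300 × $236.81 − $47,000 = $24,043.00.
Offer 2: monthly rate = 4.5%/12 = 0.0037500; payment = 47,000 × 0.0037500 / (1 − (1+0.0037500)^−180) = $359.55.
Total interest on Offer 2 = 180 × $359.55 − $47,000 = $17,719.00.
Offer 2 is lower by $6,324.00.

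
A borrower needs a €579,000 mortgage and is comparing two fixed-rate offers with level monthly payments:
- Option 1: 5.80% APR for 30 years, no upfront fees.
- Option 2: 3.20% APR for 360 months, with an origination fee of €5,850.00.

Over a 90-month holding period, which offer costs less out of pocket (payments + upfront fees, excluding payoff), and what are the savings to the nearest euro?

Option 1: monthly rate = 5.8%/12 = 0.0048333; payment = 579,000 × 0.0048333 / (1 − (1+0.0048333)^−360) = €3,397.30.
Option 2: at 3.20% the monthly rate is 0.0026667, so the payment is 579,000 × 0.0026667 / (1 − 1.0026667^−360) = €2,503.98.
Over 90 months: Option 1 costs 90 × €3,397.30 = €305,757.00; Option 2 costs 90 × €2,503.98 + €5,850.00 = €231,208.20.
Option 2 is cheaper by €305,757.00 − €231,208.20 = €74,548.80.

Option 2 by €74,549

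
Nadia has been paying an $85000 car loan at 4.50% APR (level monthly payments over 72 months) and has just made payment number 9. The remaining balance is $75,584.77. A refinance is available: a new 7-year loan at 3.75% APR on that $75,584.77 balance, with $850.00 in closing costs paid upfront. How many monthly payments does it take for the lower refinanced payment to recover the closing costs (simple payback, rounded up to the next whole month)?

Current payment = 85,000 × 4.5%/12 / (1 − (1+0.0037500)^−72) = $1,349.29.
Refinanced payment = 75,584.77 × 0.0031250 / (1 − (1+0.0031250)^−84) = $1,024.48.
Monthly savings = $1,349.29 − $1,024.48 = $324.81.
Break-even = $850.00 / $324.81 = 2.62 → 3 months.

3 months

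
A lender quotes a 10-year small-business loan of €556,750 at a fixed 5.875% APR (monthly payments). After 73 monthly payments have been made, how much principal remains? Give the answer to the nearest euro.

€257,484

With monthly rate i = 5.875%/12 = 0.0048958, the balance after k of n payments is P · [(1+i)^n − (1+i)^k] / [(1+i)^n − 1].
(1+0.0048958)^120 = 1.79690641 and (1+0.0048958)^73 = 1.42835553, so the balance is 556,750 × (1.79690641 − 1.42835553) / (1.79690641 − 1) = €257,484.07.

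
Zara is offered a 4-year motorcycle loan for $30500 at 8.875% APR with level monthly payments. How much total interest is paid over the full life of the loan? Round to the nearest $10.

At 8.875% the monthly rate is 0.0073958, so the payment is 30,500 × 0.0073958 / (1 − 1.0073958^−48) = $757.18.
Total paid = 48 × $757.18 = $36,344.64; interest = $36,344.64 − $30,500 = $5,844.64.

$5,840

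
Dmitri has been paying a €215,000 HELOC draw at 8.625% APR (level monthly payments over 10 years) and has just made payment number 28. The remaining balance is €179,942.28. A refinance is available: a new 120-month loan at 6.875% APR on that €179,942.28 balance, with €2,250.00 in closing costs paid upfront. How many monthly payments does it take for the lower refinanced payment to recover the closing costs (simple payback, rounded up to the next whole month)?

4 months

Current payment = 215,000 × 8.625%/12 / (1 − (1+0.0071875)^−120) = €2,680.09.
Refinanced payment = 179,942.28 × 0.0057292 / (1 − (1+0.0057292)^−120) = €2,077.71.
Monthly savings = €2,680.09 − €2,077.71 = €602.38.
Break-even = €2,250.00 / €602.38 = 3.74 → 4 months.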